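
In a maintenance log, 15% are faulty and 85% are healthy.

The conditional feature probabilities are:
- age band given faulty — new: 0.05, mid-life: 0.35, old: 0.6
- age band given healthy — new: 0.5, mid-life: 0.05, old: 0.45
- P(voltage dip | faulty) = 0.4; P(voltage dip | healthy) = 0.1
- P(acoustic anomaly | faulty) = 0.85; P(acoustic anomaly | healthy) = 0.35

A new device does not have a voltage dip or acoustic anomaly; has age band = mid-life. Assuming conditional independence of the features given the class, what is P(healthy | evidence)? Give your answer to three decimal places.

0.840

faulty: 0.15 × 0.35 × (1−0.4) × (1−0.85) = 0.004725
healthy: 0.85 × 0.05 × (1−0.1) × (1−0.35) = 0.0248625
P(healthy | x) = 0.0248625 / 0.0295875 ≈ 0.840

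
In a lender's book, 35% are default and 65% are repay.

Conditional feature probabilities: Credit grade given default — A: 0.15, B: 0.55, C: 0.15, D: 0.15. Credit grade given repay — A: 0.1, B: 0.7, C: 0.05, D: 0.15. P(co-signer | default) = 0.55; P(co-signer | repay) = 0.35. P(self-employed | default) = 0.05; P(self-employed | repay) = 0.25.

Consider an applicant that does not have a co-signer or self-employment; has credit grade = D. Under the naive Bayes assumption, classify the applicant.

repay

default: 0.35 × 0.15 × (1−0.55) × (1−0.05) = 0.02244375
repay: 0.65 × 0.15 × (1−0.35) × (1−0.25) = 0.04753125
Highest score → repay.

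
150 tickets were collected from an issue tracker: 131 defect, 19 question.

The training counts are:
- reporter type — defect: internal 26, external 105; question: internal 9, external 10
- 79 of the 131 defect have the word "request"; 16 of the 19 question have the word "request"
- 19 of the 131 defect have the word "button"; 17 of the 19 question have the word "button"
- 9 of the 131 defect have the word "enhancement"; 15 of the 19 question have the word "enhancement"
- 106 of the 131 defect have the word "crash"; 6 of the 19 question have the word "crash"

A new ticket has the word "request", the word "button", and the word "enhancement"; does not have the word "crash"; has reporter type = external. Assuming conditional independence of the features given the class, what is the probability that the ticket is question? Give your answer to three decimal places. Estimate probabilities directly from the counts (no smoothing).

0.971

defect: (131/150) × (105/131) × (79/131) × (19/131) × (9/131) × (25/131) ≈ 0.000802742
question: (19/150) × (10/19) × (16/19) × (17/19) × (15/19) × (13/19) ≈ 0.027133
P(question | x) = 0.027133 / 0.027935742 ≈ 0.971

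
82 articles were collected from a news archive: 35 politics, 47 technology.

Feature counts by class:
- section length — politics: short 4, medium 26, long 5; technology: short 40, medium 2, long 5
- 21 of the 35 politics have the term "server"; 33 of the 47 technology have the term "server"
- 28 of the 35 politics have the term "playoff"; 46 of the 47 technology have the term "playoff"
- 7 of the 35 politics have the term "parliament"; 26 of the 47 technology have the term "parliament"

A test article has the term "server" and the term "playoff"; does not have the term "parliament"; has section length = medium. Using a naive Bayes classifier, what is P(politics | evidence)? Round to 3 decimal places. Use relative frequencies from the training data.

politics: (35/82) × (26/35) × (21/35) × (28/35) × (28/35) ≈ 0.121756
technology: (47/82) × (2/47) × (33/47) × (46/47) × (21/47) ≈ 0.00748882
P(politics | x) = 0.121756 / 0.12924482 ≈ 0.942

0.942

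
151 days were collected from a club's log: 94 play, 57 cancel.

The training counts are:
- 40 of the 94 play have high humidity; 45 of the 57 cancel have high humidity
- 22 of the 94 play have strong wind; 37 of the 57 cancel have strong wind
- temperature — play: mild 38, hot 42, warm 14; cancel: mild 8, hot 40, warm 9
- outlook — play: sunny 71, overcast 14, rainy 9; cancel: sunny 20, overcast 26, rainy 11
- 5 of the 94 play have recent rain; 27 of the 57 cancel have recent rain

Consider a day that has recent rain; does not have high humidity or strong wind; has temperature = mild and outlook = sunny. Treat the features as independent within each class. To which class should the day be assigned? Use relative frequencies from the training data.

play

play: (94/151) × (54/94) × (72/94) × (38/94) × (71/94) × (5/94) ≈ 0.00444887
cancel: (57/151) × (12/57) × (20/57) × (8/57) × (20/57) × (27/57) ≈ 0.000650457
Highest score → play.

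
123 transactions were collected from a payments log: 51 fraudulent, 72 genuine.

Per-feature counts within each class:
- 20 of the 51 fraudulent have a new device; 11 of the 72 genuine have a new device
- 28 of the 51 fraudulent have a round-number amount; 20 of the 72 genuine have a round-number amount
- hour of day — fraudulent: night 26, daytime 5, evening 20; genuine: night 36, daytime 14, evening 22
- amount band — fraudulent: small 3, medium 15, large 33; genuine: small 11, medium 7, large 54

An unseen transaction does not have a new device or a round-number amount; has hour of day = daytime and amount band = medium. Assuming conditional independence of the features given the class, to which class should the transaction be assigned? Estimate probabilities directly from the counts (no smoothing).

fraudulent: (51/123) × (31/51) × (23/51) × (5/51) × (15/51) ≈ 0.00327744
genuine: (72/123) × (61/72) × (52/72) × (14/72) × (7/72) ≈ 0.00677106
Highest score → genuine.

genuine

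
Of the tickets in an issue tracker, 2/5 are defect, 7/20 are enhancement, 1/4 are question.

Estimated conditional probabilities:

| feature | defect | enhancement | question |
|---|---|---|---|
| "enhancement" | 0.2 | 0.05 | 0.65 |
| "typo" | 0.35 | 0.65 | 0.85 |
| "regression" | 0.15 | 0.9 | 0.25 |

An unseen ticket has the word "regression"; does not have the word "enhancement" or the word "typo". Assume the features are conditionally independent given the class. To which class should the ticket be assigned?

enhancement

defect: 0.4 × (1−0.2) × (1−0.35) × 0.15 = 0.0312
enhancement: 0.35 × (1−0.05) × (1−0.65) × 0.9 = 0.1047375
question: 0.25 × (1−0.65) × (1−0.85) × 0.25 = 0.00328125
Highest score → enhancement.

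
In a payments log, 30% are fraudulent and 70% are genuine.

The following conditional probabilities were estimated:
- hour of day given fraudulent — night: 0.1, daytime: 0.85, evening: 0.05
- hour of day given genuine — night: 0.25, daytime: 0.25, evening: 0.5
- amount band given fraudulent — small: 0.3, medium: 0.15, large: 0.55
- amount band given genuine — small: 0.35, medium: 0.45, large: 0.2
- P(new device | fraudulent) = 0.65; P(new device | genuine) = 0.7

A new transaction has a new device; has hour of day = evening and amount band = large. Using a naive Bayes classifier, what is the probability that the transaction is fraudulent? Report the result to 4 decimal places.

0.0986

fraudulent: 0.3 × 0.05 × 0.55 × 0.65 = 0.0053625
genuine: 0.7 × 0.5 × 0.2 × 0.7 = 0.049
P(fraudulent | x) = 0.0053625 / 0.0543625 ≈ 0.0986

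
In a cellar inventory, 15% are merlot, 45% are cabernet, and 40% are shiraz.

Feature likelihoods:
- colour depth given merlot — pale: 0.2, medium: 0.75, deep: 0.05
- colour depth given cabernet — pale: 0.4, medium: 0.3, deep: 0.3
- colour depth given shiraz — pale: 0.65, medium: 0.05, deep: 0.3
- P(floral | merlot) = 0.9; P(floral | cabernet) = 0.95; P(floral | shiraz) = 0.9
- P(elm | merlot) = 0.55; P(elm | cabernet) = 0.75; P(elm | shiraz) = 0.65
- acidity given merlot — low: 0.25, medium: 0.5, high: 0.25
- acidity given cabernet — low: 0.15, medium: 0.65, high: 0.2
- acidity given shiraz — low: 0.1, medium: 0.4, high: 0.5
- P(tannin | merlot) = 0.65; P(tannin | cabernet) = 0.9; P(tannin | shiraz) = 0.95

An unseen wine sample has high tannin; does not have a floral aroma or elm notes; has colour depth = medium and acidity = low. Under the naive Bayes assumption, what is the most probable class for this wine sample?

merlot

merlot: 0.15 × 0.75 × (1−0.9) × (1−0.55) × 0.25 × 0.65 = 0.00082265625
cabernet: 0.45 × 0.3 × (1−0.95) × (1−0.75) × 0.15 × 0.9 = 0.0002278125
shiraz: 0.4 × 0.05 × (1−0.9) × (1−0.65) × 0.1 × 0.95 = 0.0000665
Highest score → merlot.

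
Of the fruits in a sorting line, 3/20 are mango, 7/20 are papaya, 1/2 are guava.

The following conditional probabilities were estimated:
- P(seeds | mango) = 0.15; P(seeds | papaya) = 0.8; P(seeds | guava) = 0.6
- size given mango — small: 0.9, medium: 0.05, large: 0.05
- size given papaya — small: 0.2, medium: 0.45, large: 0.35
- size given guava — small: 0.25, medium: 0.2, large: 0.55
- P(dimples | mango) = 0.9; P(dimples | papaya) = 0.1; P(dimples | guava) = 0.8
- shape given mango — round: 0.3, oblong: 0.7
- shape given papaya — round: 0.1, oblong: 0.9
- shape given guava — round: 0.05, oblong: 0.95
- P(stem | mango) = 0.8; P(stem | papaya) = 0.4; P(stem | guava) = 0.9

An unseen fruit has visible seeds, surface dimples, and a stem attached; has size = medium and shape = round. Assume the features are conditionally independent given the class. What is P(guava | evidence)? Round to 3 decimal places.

0.743

mango: 0.15 × 0.15 × 0.05 × 0.9 × 0.3 × 0.8 = 0.000243
papaya: 0.35 × 0.8 × 0.45 × 0.1 × 0.1 × 0.4 = 0.000504
guava: 0.5 × 0.6 × 0.2 × 0.8 × 0.05 × 0.9 = 0.00216
P(guava | x) = 0.00216 / 0.002907 ≈ 0.743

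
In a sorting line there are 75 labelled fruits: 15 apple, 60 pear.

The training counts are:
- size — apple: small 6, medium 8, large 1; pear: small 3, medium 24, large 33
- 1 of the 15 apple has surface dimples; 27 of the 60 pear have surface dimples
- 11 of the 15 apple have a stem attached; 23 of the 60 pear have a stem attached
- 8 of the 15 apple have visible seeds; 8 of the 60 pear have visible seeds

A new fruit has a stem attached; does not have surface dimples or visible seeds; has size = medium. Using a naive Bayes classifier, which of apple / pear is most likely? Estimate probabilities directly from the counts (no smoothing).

apple: (15/75) × (8/15) × (14/15) × (11/15) × (7/15) ≈ 0.0340701
pear: (60/75) × (24/60) × (33/60) × (23/60) × (52/60) ≈ 0.0584711
Highest score → pear.

pear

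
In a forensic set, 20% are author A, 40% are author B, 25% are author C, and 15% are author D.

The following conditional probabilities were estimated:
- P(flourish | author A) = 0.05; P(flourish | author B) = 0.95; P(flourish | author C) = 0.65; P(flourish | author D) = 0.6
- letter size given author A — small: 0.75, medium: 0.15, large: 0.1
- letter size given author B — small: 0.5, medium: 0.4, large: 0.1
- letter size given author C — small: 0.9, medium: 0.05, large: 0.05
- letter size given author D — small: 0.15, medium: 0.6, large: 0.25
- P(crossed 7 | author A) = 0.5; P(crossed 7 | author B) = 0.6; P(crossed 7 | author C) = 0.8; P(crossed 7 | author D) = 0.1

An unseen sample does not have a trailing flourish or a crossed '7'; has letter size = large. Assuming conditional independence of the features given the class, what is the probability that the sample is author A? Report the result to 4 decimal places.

0.3850

author A: 0.2 × (1−0.05) × 0.1 × (1−0.5) = 0.0095
author B: 0.4 × (1−0.95) × 0.1 × (1−0.6) = 0.0008
author C: 0.25 × (1−0.65) × 0.05 × (1−0.8) = 0.000875
author D: 0.15 × (1−0.6) × 0.25 × (1−0.1) = 0.0135
P(author A | x) = 0.0095 / 0.024675 ≈ 0.3850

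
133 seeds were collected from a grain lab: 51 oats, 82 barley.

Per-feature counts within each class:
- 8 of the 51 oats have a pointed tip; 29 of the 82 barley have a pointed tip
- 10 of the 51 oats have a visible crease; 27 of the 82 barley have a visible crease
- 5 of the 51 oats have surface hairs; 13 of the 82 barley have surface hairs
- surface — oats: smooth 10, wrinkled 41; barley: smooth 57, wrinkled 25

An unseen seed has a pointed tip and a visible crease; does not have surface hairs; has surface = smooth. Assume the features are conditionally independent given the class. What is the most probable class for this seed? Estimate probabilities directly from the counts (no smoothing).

barley

oats: (51/133) × (8/51) × (10/51) × (46/51) × (10/51) ≈ 0.00208586
barley: (82/133) × (29/82) × (27/82) × (69/82) × (57/82) ≈ 0.0419945
Highest score → barley.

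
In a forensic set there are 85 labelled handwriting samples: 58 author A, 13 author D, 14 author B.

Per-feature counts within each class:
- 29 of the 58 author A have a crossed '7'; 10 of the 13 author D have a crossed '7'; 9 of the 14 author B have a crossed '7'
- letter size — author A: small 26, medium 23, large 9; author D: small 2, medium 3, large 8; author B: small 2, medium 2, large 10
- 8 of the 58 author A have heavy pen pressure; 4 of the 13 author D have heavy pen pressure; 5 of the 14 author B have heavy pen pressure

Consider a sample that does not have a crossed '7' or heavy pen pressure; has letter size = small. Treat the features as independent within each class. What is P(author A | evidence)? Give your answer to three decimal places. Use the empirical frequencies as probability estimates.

0.935

author A: (58/85) × (29/58) × (26/58) × (50/58) ≈ 0.131846
author D: (13/85) × (3/13) × (2/13) × (9/13) ≈ 0.00375914
author B: (14/85) × (5/14) × (2/14) × (9/14) ≈ 0.00540216
P(author A | x) = 0.131846 / 0.1410073 ≈ 0.935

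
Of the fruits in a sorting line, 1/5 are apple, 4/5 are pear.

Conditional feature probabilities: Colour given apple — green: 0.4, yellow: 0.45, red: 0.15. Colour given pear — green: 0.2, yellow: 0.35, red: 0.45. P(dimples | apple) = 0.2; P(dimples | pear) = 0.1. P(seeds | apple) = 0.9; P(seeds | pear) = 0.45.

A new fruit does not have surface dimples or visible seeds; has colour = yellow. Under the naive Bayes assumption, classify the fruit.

apple: 0.2 × 0.45 × (1−0.2) × (1−0.9) = 0.0072
pear: 0.8 × 0.35 × (1−0.1) × (1−0.45) = 0.1386
Highest score → pear.

pear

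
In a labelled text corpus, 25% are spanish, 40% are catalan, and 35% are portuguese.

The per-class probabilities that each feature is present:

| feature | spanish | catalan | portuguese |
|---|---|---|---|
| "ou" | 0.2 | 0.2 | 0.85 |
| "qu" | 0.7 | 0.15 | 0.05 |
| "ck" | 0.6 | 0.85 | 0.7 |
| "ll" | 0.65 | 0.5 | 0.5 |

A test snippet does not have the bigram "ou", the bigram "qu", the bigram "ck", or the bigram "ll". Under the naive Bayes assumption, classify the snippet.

catalan

spanish: 0.25 × (1−0.2) × (1−0.7) × (1−0.6) × (1−0.65) = 0.0084
catalan: 0.4 × (1−0.2) × (1−0.15) × (1−0.85) × (1−0.5) = 0.0204
portuguese: 0.35 × (1−0.85) × (1−0.05) × (1−0.7) × (1−0.5) = 0.00748125
Highest score → catalan.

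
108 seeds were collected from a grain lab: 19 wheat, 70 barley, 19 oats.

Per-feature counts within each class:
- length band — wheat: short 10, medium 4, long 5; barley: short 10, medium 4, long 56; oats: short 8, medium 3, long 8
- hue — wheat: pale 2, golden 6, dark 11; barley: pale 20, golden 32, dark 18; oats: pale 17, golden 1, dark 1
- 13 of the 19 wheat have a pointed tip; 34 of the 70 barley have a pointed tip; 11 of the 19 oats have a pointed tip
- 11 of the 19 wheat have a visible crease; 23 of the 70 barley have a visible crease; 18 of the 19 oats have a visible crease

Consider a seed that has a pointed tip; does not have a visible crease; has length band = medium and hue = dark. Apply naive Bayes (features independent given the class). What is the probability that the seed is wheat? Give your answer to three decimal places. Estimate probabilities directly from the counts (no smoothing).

0.662

wheat: (19/108) × (4/19) × (11/19) × (13/19) × (8/19) ≈ 0.00617734
barley: (70/108) × (4/70) × (18/70) × (34/70) × (47/70) ≈ 0.00310593
oats: (19/108) × (3/19) × (1/19) × (11/19) × (1/19) ≈ 0.0000445481
P(wheat | x) = 0.00617734 / 0.0093278181 ≈ 0.662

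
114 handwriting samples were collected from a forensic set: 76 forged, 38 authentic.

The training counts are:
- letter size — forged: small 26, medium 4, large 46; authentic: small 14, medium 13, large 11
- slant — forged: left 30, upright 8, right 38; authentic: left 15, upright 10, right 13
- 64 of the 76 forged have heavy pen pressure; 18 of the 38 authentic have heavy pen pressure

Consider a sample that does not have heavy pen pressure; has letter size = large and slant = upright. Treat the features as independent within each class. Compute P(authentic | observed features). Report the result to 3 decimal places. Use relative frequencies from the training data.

forged: (76/114) × (46/76) × (8/76) × (12/76) ≈ 0.00670652
authentic: (38/114) × (11/38) × (10/38) × (20/38) ≈ 0.0133644
P(authentic | x) = 0.0133644 / 0.02007092 ≈ 0.666

0.666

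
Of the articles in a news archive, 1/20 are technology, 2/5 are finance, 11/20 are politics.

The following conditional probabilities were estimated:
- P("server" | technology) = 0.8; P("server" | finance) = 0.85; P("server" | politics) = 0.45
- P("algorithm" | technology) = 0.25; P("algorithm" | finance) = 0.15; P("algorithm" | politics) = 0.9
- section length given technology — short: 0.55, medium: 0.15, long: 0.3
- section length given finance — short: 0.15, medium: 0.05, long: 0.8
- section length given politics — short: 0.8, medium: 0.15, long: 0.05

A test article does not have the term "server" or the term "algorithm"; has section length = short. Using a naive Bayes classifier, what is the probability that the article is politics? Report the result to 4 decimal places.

0.6727

technology: 0.05 × (1−0.8) × (1−0.25) × 0.55 = 0.004125
finance: 0.4 × (1−0.85) × (1−0.15) × 0.15 = 0.00765
politics: 0.55 × (1−0.45) × (1−0.9) × 0.8 = 0.0242
P(politics | x) = 0.0242 / 0.035975 ≈ 0.6727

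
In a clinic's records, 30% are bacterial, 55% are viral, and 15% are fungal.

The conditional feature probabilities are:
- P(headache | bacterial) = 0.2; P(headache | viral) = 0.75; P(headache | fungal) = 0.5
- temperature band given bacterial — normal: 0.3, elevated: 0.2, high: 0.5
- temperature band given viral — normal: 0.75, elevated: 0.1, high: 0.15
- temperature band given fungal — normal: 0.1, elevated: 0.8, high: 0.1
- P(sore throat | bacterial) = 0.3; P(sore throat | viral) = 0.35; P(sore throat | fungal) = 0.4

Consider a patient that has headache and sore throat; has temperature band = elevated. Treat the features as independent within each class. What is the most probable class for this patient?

fungal

bacterial: 0.3 × 0.2 × 0.2 × 0.3 = 0.0036
viral: 0.55 × 0.75 × 0.1 × 0.35 = 0.0144375
fungal: 0.15 × 0.5 × 0.8 × 0.4 = 0.024
Highest score → fungal.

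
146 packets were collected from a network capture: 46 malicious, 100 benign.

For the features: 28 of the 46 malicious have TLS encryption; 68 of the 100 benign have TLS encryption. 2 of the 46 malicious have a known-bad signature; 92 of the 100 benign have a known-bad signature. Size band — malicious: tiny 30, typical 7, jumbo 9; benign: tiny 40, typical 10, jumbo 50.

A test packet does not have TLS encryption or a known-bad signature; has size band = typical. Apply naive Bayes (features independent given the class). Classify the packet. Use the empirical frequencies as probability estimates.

malicious

malicious: (46/146) × (18/46) × (44/46) × (7/46) ≈ 0.0179455
benign: (100/146) × (32/100) × (8/100) × (10/100) ≈ 0.00175342
Highest score → malicious.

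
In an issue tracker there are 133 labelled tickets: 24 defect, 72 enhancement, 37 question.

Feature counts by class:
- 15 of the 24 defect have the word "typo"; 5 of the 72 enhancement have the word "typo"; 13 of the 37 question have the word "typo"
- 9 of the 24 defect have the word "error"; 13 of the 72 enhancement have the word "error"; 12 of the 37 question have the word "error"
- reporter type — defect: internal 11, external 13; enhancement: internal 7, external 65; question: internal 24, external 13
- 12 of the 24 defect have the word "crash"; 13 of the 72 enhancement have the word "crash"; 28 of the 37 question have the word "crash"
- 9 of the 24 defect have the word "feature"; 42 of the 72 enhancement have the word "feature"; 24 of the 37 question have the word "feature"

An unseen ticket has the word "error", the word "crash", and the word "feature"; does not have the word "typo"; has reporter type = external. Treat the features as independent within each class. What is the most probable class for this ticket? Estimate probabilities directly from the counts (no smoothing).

question

defect: (24/133) × (9/24) × (9/24) × (13/24) × (12/24) × (9/24) ≈ 0.00257724
enhancement: (72/133) × (67/72) × (13/72) × (65/72) × (13/72) × (42/72) ≈ 0.00864853
question: (37/133) × (24/37) × (12/37) × (13/37) × (28/37) × (24/37) ≈ 0.0100936
Highest score → question.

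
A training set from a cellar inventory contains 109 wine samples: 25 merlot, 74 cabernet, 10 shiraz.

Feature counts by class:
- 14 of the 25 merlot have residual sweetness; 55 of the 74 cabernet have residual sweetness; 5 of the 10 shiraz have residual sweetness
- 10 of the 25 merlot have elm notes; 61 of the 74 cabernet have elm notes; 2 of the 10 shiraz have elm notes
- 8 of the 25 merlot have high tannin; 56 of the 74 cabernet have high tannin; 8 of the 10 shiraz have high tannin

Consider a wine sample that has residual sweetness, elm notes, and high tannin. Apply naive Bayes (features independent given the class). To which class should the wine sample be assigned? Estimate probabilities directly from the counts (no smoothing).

merlot: (25/109) × (14/25) × (10/25) × (8/25) ≈ 0.0164404
cabernet: (74/109) × (55/74) × (61/74) × (56/74) ≈ 0.314768
shiraz: (10/109) × (5/10) × (2/10) × (8/10) ≈ 0.00733945
Highest score → cabernet.

cabernet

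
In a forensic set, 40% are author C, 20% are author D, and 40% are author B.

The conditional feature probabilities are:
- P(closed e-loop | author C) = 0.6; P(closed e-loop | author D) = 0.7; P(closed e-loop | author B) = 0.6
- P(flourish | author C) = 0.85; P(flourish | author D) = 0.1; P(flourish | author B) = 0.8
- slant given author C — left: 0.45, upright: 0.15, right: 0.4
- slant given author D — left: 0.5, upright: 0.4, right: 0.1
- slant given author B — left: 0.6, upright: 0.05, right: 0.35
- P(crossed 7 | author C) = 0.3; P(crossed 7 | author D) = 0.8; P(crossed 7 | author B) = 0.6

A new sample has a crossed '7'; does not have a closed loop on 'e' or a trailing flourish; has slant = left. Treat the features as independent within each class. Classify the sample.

author C: 0.4 × (1−0.6) × (1−0.85) × 0.45 × 0.3 = 0.00324
author D: 0.2 × (1−0.7) × (1−0.1) × 0.5 × 0.8 = 0.0216
author B: 0.4 × (1−0.6) × (1−0.8) × 0.6 × 0.6 = 0.01152
Highest score → author D.

author D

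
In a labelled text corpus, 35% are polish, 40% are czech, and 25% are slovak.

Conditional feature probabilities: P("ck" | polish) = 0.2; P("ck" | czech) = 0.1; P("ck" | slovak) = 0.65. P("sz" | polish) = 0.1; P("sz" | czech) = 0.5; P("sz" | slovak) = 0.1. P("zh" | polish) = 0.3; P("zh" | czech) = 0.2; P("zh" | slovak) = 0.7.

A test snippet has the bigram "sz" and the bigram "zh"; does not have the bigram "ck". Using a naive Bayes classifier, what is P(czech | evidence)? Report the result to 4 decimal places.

0.7125

polish: 0.35 × (1−0.2) × 0.1 × 0.3 = 0.0084
czech: 0.4 × (1−0.1) × 0.5 × 0.2 = 0.036
slovak: 0.25 × (1−0.65) × 0.1 × 0.7 = 0.006125
P(czech | x) = 0.036 / 0.050525 ≈ 0.7125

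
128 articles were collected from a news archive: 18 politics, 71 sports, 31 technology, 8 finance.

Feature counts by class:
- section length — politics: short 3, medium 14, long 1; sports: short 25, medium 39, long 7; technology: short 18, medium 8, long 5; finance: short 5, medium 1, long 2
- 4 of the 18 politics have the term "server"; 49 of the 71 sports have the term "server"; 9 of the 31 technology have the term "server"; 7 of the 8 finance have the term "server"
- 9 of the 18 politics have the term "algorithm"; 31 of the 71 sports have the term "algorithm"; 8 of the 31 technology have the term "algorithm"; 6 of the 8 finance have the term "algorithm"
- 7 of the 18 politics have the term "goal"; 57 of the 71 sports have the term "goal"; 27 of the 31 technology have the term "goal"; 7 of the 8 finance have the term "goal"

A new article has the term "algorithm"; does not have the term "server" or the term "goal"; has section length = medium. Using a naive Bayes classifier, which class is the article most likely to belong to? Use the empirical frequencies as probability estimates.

politics

politics: (18/128) × (14/18) × (14/18) × (9/18) × (11/18) ≈ 0.0259934
sports: (71/128) × (39/71) × (22/71) × (31/71) × (14/71) ≈ 0.00812816
technology: (31/128) × (8/31) × (22/31) × (8/31) × (4/31) ≈ 0.00147696
finance: (8/128) × (1/8) × (1/8) × (6/8) × (1/8) = 0.000091552734375
Highest score → politics.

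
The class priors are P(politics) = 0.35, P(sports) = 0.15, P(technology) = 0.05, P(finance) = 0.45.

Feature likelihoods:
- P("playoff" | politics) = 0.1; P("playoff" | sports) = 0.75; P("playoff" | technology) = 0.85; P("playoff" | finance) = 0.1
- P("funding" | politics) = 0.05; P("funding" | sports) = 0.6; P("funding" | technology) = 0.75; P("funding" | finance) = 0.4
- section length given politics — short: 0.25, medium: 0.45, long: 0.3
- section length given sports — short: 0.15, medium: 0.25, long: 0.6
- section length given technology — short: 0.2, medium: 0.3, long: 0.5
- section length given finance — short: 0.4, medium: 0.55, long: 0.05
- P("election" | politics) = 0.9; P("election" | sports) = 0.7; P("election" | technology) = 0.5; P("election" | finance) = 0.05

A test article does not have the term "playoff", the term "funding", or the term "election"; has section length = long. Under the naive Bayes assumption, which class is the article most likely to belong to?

finance

politics: 0.35 × (1−0.1) × (1−0.05) × 0.3 × (1−0.9) = 0.0089775
sports: 0.15 × (1−0.75) × (1−0.6) × 0.6 × (1−0.7) = 0.0027
technology: 0.05 × (1−0.85) × (1−0.75) × 0.5 × (1−0.5) = 0.00046875
finance: 0.45 × (1−0.1) × (1−0.4) × 0.05 × (1−0.05) = 0.0115425
Highest score → finance.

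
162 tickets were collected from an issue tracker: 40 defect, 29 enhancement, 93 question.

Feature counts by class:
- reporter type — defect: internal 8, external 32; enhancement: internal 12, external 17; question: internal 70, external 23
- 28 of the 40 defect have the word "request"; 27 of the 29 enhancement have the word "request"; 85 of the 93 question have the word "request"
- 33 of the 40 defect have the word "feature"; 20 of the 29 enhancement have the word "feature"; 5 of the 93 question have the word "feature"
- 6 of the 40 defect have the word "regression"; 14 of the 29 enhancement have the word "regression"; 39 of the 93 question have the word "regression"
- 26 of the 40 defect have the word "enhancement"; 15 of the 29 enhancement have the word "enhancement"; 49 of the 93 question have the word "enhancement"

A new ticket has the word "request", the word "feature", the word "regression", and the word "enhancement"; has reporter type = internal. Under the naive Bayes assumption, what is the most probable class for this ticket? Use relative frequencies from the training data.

defect: (40/162) × (8/40) × (28/40) × (33/40) × (6/40) × (26/40) ≈ 0.00278056
enhancement: (29/162) × (12/29) × (27/29) × (20/29) × (14/29) × (15/29) ≈ 0.0118765
question: (93/162) × (70/93) × (85/93) × (5/93) × (39/93) × (49/93) ≈ 0.00469138
Highest score → enhancement.

enhancement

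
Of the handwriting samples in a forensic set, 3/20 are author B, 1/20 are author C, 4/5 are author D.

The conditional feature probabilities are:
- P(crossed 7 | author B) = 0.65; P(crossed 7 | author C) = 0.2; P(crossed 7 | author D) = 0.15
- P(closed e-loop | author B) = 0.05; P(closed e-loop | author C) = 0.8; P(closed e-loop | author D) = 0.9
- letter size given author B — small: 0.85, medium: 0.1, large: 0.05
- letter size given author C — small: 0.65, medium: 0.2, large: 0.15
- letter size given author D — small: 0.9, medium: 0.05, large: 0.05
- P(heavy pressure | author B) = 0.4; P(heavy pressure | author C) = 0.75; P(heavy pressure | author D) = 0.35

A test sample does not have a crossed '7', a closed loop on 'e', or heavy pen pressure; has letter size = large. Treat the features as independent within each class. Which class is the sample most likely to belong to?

author D

author B: 0.15 × (1−0.65) × (1−0.05) × 0.05 × (1−0.4) = 0.00149625
author C: 0.05 × (1−0.2) × (1−0.8) × 0.15 × (1−0.75) = 0.0003
author D: 0.8 × (1−0.15) × (1−0.9) × 0.05 × (1−0.35) = 0.00221
Highest score → author D.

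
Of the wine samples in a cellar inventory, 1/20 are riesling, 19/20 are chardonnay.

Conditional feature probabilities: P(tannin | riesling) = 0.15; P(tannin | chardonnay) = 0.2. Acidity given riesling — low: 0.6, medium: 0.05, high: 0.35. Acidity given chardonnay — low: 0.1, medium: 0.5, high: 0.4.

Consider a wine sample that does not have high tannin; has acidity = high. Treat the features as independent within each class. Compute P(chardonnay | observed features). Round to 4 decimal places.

riesling: 0.05 × (1−0.15) × 0.35 = 0.014875
chardonnay: 0.95 × (1−0.2) × 0.4 = 0.304
P(chardonnay | x) = 0.304 / 0.318875 ≈ 0.9534

0.9534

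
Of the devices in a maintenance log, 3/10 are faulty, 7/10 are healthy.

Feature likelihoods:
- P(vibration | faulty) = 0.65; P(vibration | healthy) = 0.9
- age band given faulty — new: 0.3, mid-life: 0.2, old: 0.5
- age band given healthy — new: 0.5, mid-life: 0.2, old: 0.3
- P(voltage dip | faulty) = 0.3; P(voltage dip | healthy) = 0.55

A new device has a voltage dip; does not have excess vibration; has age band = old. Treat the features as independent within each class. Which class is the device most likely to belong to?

faulty: 0.3 × (1−0.65) × 0.5 × 0.3 = 0.01575
healthy: 0.7 × (1−0.9) × 0.3 × 0.55 = 0.01155
Highest score → faulty.

faulty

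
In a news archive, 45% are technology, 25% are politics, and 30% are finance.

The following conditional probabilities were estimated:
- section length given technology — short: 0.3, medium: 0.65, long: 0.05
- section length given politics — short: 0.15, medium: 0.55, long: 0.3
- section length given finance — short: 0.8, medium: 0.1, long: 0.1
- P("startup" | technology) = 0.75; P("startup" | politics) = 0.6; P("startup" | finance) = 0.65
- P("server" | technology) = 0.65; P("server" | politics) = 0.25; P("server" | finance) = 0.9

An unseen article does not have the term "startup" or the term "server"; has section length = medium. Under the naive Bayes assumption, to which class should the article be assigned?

politics

technology: 0.45 × 0.65 × (1−0.75) × (1−0.65) = 0.02559375
politics: 0.25 × 0.55 × (1−0.6) × (1−0.25) = 0.04125
finance: 0.3 × 0.1 × (1−0.65) × (1−0.9) = 0.00105
Highest score → politics.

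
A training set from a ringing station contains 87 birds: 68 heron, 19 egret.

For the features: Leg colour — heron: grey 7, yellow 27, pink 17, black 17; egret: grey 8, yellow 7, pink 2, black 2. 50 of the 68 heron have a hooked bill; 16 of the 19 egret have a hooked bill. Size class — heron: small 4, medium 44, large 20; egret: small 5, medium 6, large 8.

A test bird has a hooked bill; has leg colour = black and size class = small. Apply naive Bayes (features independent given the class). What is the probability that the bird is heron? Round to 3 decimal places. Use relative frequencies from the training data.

0.624

heron: (68/87) × (17/68) × (50/68) × (4/68) ≈ 0.00845166
egret: (19/87) × (2/19) × (16/19) × (5/19) ≈ 0.00509441
P(heron | x) = 0.00845166 / 0.01354607 ≈ 0.624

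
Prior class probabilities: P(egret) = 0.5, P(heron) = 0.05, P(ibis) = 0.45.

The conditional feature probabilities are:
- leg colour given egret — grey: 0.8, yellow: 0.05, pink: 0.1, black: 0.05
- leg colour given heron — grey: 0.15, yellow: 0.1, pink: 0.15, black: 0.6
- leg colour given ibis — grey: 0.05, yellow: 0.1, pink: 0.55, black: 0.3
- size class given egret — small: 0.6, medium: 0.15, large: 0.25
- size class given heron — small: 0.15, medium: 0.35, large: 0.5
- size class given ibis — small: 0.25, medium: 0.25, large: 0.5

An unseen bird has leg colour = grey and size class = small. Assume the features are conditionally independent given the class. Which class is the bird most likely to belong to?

egret

egret: 0.5 × 0.8 × 0.6 = 0.24
heron: 0.05 × 0.15 × 0.15 = 0.001125
ibis: 0.45 × 0.05 × 0.25 = 0.005625
Highest score → egret.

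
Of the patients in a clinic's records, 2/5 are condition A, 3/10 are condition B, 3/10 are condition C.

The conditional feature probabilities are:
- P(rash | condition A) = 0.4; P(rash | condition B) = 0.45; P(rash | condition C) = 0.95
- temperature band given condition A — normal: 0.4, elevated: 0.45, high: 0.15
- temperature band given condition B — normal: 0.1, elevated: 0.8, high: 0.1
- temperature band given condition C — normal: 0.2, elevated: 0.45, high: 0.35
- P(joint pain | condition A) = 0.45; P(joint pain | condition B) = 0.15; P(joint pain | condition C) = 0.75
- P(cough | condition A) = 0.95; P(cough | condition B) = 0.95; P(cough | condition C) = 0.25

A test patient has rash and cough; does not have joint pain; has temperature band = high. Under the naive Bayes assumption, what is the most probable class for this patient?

condition A

condition A: 0.4 × 0.4 × 0.15 × (1−0.45) × 0.95 = 0.01254
condition B: 0.3 × 0.45 × 0.1 × (1−0.15) × 0.95 = 0.01090125
condition C: 0.3 × 0.95 × 0.35 × (1−0.75) × 0.25 = 0.006234375
Highest score → condition A.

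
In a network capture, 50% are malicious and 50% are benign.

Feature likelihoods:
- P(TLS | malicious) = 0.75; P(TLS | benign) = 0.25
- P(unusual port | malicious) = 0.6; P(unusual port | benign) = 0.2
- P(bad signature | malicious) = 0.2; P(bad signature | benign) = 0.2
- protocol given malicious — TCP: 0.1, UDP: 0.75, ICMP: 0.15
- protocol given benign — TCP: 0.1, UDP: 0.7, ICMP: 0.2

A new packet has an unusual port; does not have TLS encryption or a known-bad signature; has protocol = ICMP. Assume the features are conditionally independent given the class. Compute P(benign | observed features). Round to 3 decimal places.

0.571

malicious: 0.5 × (1−0.75) × 0.6 × (1−0.2) × 0.15 = 0.009
benign: 0.5 × (1−0.25) × 0.2 × (1−0.2) × 0.2 = 0.012
P(benign | x) = 0.012 / 0.021 ≈ 0.571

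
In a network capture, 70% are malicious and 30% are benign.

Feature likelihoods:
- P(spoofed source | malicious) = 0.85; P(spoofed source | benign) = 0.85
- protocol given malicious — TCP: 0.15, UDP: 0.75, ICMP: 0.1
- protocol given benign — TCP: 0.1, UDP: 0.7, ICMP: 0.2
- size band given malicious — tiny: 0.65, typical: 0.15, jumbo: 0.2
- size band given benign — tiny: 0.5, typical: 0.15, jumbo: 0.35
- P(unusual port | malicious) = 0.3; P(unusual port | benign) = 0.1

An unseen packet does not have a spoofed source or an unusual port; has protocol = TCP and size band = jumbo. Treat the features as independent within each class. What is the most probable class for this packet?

malicious

malicious: 0.7 × (1−0.85) × 0.15 × 0.2 × (1−0.3) = 0.002205
benign: 0.3 × (1−0.85) × 0.1 × 0.35 × (1−0.1) = 0.0014175
Highest score → malicious.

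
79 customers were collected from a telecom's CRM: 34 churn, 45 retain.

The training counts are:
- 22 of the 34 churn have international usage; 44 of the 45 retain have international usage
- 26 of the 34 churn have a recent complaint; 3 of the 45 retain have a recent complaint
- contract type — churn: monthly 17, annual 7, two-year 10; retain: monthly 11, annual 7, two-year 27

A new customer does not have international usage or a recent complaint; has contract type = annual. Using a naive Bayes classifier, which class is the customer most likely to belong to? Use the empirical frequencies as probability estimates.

churn: (34/79) × (12/34) × (8/34) × (7/34) ≈ 0.00735842
retain: (45/79) × (1/45) × (42/45) × (7/45) ≈ 0.00183779
Highest score → churn.

churn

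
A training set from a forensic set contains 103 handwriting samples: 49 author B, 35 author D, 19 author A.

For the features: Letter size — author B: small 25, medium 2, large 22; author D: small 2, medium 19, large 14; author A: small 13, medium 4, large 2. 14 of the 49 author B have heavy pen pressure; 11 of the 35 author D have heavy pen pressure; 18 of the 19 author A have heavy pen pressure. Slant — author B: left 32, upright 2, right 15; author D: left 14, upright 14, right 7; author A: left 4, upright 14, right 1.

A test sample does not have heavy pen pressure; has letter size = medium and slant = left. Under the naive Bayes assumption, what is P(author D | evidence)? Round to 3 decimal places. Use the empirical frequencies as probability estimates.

0.842

author B: (49/103) × (2/49) × (35/49) × (32/49) ≈ 0.00905771
author D: (35/103) × (19/35) × (24/35) × (14/35) ≈ 0.0505964
author A: (19/103) × (4/19) × (1/19) × (4/19) ≈ 0.000430304
P(author D | x) = 0.0505964 / 0.060084414 ≈ 0.842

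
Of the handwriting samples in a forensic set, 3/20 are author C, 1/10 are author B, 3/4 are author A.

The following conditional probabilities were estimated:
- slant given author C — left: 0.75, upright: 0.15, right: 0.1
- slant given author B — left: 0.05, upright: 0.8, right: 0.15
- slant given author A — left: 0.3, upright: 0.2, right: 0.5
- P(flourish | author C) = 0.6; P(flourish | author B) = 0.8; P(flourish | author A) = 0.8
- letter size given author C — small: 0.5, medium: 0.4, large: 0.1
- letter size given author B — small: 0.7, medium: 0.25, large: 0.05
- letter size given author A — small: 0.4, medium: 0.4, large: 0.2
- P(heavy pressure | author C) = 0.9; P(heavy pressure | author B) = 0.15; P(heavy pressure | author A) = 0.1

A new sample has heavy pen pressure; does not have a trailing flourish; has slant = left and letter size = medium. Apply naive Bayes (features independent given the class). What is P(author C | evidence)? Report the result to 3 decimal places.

author C: 0.15 × 0.75 × (1−0.6) × 0.4 × 0.9 = 0.0162
author B: 0.1 × 0.05 × (1−0.8) × 0.25 × 0.15 = 0.0000375
author A: 0.75 × 0.3 × (1−0.8) × 0.4 × 0.1 = 0.0018
P(author C | x) = 0.0162 / 0.0180375 ≈ 0.898

0.898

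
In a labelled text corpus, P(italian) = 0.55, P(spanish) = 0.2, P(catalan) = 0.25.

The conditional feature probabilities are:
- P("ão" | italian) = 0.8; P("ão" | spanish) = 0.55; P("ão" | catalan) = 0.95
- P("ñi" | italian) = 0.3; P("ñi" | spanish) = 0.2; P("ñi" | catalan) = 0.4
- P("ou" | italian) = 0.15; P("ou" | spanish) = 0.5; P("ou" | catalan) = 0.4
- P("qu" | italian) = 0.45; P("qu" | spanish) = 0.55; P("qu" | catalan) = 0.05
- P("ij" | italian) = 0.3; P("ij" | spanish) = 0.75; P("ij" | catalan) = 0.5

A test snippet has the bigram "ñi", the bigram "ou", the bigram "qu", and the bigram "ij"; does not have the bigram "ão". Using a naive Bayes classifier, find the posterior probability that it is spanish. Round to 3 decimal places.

0.838

italian: 0.55 × (1−0.8) × 0.3 × 0.15 × 0.45 × 0.3 = 0.00066825
spanish: 0.2 × (1−0.55) × 0.2 × 0.5 × 0.55 × 0.75 = 0.0037125
catalan: 0.25 × (1−0.95) × 0.4 × 0.4 × 0.05 × 0.5 = 0.00005
P(spanish | x) = 0.0037125 / 0.00443075 ≈ 0.838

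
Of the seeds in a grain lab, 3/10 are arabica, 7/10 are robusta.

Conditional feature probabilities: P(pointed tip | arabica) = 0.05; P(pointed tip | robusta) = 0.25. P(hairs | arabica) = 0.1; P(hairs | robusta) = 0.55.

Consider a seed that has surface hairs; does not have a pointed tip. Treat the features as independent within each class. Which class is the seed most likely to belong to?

robusta

arabica: 0.3 × (1−0.05) × 0.1 = 0.0285
robusta: 0.7 × (1−0.25) × 0.55 = 0.28875
Highest score → robusta.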